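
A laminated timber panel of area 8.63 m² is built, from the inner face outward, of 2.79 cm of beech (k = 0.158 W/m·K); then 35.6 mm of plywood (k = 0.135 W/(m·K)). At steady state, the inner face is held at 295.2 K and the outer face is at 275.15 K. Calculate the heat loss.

Q = 393 W

Resistance network (inner→outer):
  R_beech = L/(kA) = 0.0279/(0.158·8.63) = 0.02046 K/W
  R_plywood = L/(kA) = 0.0356/(0.135·8.63) = 0.03056 K/W
ΣR = 0.02046 + 0.03056 = 0.05102 K/W
Q = ΔT/ΣR = (295.2 K − 275.15 K)/0.05102 = 393 W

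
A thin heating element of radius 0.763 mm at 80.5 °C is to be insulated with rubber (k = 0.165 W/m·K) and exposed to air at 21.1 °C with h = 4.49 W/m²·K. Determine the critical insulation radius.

For a cylinder, r_cr = k_ins/h = 0.165/4.49 = 0.0367 m = 3.67 cm

r_cr = 3.67 cm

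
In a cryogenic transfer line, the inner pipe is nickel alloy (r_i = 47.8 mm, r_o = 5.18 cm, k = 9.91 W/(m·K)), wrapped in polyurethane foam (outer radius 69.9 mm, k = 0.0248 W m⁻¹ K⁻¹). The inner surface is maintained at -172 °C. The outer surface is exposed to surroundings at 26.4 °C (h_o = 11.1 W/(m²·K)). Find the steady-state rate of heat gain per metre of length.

Resistance network (inner→outer):
  R'_nickel alloy = ln(0.0518/0.0478)/(2πk) = 0.08036/(2π·9.91) = 0.001291 m·K/W
  R'_polyurethane foam = ln(0.0699/0.0518)/(2πk) = 0.2997/(2π·0.0248) = 1.923 m·K/W
  R'_conv,out = 1/(2πr h) = 1/(2π·0.0699·11.1) = 0.2051 m·K/W
ΣR = 0.001291 + 1.923 + 0.2051 = 2.129 m·K/W
Q' = ΔT/ΣR = (-172 °C − 26.4 °C)/2.129 = -93.2 W/m
(Negative Q' ⇒ heat flows inward; heat gain = 93.2 W/m.)

Q' = 93.2 W/m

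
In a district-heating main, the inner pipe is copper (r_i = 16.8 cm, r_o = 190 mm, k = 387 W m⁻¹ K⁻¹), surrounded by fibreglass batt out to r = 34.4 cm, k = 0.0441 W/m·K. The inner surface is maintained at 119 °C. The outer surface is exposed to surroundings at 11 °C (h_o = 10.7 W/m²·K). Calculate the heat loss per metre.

Q' = 49.4 W/m

Series thermal resistances, inner to outer:
  R'_copper = ln(0.190/0.168)/(2πk) = 0.1231/(2π·387) = 5.061×10^-5 m·K/W
  R'_fibreglass batt = ln(0.344/0.190)/(2πk) = 0.5936/(2π·0.0441) = 2.142 m·K/W
  R'_conv,out = 1/(2πr h) = 1/(2π·0.344·10.7) = 0.04324 m·K/W
ΣR = 5.061×10^-5 + 2.142 + 0.04324 = 2.185 m·K/W
Q' = ΔT/ΣR = (119 °C − 11 °C)/2.185 = 49.4 W/m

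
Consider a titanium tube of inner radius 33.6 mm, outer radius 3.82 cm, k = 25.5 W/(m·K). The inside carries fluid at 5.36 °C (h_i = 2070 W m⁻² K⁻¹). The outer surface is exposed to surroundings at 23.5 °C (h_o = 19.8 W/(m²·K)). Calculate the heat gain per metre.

Resistance network (inner→outer):
  R'_conv,in = 1/(2πr h) = 1/(2π·0.0336·2070) = 0.002288 m·K/W
  R'_titanium = ln(0.0382/0.0336)/(2πk) = 0.1283/(2π·25.5) = 8.008×10^-4 m·K/W
  R'_conv,out = 1/(2πr h) = 1/(2π·0.0382·19.8) = 0.2104 m·K/W
ΣR = 0.002288 + 8.008×10^-4 + 0.2104 = 0.2135 m·K/W
Q' = ΔT/ΣR = (5.36 °C − 23.5 °C)/0.2135 = -85.0 W/m
(Negative Q' ⇒ heat flows inward; heat gain = 85.0 W/m.)

Q' = 85.0 W/m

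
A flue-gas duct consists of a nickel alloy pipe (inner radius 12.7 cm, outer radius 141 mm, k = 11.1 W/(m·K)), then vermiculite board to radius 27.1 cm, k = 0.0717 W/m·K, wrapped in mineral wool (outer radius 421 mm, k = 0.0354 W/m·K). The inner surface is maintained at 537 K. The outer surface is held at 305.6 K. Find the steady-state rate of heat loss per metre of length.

Q' = 67.4 W/m

Resistance network (inner→outer):
  R'_nickel alloy = ln(0.141/0.127)/(2πk) = 0.1046/(2π·11.1) = 0.001499 m·K/W
  R'_vermiculite board = ln(0.271/0.141)/(2πk) = 0.6534/(2π·0.0717) = 1.450 m·K/W
  R'_mineral wool = ln(0.421/0.271)/(2πk) = 0.4405/(2π·0.0354) = 1.981 m·K/W
ΣR = 0.001499 + 1.450 + 1.981 = 3.432 m·K/W
Q' = ΔT/ΣR = (537 K − 305.6 K)/3.432 = 67.4 W/m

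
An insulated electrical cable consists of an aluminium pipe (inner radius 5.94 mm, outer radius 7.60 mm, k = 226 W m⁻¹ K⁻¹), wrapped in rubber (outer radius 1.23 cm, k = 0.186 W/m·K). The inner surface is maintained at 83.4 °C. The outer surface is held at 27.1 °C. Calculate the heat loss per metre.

Q' = 137 W/m

Resistance network (inner→outer):
  R'_aluminium = ln(0.00760/0.00594)/(2πk) = 0.2464/(2π·226) = 1.735×10^-4 m·K/W
  R'_rubber = ln(0.0123/0.00760)/(2πk) = 0.4815/(2π·0.186) = 0.4120 m·K/W
ΣR = 1.735×10^-4 + 0.4120 = 0.4122 m·K/W
Q' = ΔT/ΣR = (83.4 °C − 27.1 °C)/0.4122 = 137 W/m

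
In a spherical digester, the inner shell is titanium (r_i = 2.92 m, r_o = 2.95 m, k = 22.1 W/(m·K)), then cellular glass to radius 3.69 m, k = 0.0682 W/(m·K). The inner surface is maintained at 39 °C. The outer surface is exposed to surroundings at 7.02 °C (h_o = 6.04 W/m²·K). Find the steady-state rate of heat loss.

Resistance network (inner→outer):
  R_titanium = (1/2.92 − 1/2.95)/(4πk) = 0.003483/(4π·22.1) = 1.254×10^-5 K/W
  R_cellular glass = (1/2.95 − 1/3.69)/(4πk) = 0.06798/(4π·0.0682) = 0.07932 K/W
  R_conv,out = 1/(4πr²h) = 1/(4π·3.69²·6.04) = 9.676×10^-4 K/W
ΣR = 1.254×10^-5 + 0.07932 + 9.676×10^-4 = 0.08030 K/W
Q = ΔT/ΣR = (39 °C − 7.02 °C)/0.08030 = 398 W

Q = 398 W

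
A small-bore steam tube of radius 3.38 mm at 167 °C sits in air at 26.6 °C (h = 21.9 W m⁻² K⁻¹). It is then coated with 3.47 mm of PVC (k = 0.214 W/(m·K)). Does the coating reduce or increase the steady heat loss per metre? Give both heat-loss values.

increases: 65.3 → 88.5 W/m

Critical radius for a cylinder: r_cr = k/h = 0.00977 m = 0.977 cm.
Outer radius after coating: r₂ = 0.00338 + 0.00347 = 0.00685 m.
Since r₁ < r_cr and r₂ ≤ r_cr, the coating moves toward the maximum at r_cr — heat loss rises.
Bare: R = 1/(2πr₁h) = 2.150 m·K/W; Q = 140.4/2.150 = 65.3 W/m.
Coated: R = R_cond + R_conv = 1.586 m·K/W; Q = 140.4/1.586 = 88.5 W/m.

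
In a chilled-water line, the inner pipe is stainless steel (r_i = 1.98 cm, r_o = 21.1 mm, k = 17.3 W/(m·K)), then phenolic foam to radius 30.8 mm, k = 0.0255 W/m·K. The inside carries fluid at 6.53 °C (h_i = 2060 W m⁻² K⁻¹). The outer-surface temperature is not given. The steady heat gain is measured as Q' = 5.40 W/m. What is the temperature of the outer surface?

T_out = 19.3 °C

Sum the resistances:
  R'_conv,in = 1/(2πr h) = 1/(2π·0.0198·2060) = 0.003902 m·K/W
  R'_stainless steel = ln(0.0211/0.0198)/(2πk) = 0.06359/(2π·17.3) = 5.850×10^-4 m·K/W
  R'_phenolic foam = ln(0.0308/0.0211)/(2πk) = 0.3782/(2π·0.0255) = 2.361 m·K/W
ΣR = 2.365 m·K/W
ΔT = Q'·ΣR = 5.40 × 2.365 = 12.77 K
Heat flows inward, so T_out = T_in + ΔT = 6.53 + 12.77 = 19.3 °C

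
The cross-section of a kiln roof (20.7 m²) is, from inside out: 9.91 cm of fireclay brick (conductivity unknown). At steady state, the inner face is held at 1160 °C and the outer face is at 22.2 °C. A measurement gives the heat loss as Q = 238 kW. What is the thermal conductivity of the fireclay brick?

k = 1.00 W/m·K

ΣR = ΔT/Q = |1160 − 22.2|/2.38×10^5 = 0.004781 K/W
L/(kA) = 0.004781 ⇒ k = 0.0991/(0.004781·20.7) = 1.00 W/m·K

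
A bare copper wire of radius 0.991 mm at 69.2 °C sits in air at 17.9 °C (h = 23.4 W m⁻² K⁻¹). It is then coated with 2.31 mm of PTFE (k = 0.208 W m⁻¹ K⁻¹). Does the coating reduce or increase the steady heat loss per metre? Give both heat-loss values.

Critical radius for a cylinder: r_cr = k/h = 0.00889 m = 0.889 cm.
Outer radius after coating: r₂ = 9.91×10^-4 + 0.00231 = 0.003301 m.
Since r₁ < r_cr and r₂ ≤ r_cr, the coating moves toward the maximum at r_cr — heat loss rises.
Bare: R = 1/(2πr₁h) = 6.863 m·K/W; Q = 51.3/6.863 = 7.47 W/m.
Coated: R = R_cond + R_conv = 2.981 m·K/W; Q = 51.3/2.981 = 17.2 W/m.

increases: 7.47 → 17.2 W/m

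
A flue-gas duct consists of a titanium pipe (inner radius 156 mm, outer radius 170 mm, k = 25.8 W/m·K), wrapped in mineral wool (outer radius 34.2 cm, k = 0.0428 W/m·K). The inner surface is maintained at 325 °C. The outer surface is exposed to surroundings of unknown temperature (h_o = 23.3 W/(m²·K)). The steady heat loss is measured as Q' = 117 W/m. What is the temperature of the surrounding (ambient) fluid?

T_out = 18.5 °C

Series resistances:
  R'_titanium = ln(0.170/0.156)/(2πk) = 0.08594/(2π·25.8) = 5.302×10^-4 m·K/W
  R'_mineral wool = ln(0.342/0.170)/(2πk) = 0.6990/(2π·0.0428) = 2.599 m·K/W
  R'_conv,out = 1/(2πr h) = 1/(2π·0.342·23.3) = 0.01997 m·K/W
ΣR = 2.620 m·K/W
ΔT = Q'·ΣR = 117 × 2.620 = 306.5 K
Heat flows outward, so T_out = T_in − ΔT = 325 − 306.5 = 18.5 °C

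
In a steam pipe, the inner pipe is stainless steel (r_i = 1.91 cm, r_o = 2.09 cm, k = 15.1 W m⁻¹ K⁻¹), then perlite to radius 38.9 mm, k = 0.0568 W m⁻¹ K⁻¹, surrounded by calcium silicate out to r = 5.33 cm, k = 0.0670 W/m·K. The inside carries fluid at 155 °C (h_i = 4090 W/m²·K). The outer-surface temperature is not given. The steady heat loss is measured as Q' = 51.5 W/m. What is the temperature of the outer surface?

Series resistances:
  R'_conv,in = 1/(2πr h) = 1/(2π·0.0191·4090) = 0.002037 m·K/W
  R'_stainless steel = ln(0.0209/0.0191)/(2πk) = 0.09006/(2π·15.1) = 9.492×10^-4 m·K/W
  R'_perlite = ln(0.0389/0.0209)/(2πk) = 0.6212/(2π·0.0568) = 1.741 m·K/W
  R'_calcium silicate = ln(0.0533/0.0389)/(2πk) = 0.3149/(2π·0.0670) = 0.7481 m·K/W
ΣR = 2.492 m·K/W
ΔT = Q'·ΣR = 51.5 × 2.492 = 128.3 K
Heat flows outward, so T_out = T_in − ΔT = 155 − 128.3 = 26.7 °C

T_out = 26.7 °C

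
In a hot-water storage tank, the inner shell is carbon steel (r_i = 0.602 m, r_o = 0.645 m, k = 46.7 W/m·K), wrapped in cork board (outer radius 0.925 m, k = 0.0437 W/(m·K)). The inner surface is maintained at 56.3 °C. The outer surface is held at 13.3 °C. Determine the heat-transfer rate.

Q = 50.3 W

Resistance network (inner→outer):
  R_carbon steel = (1/0.602 − 1/0.645)/(4πk) = 0.1107/(4π·46.7) = 1.887×10^-4 K/W
  R_cork board = (1/0.645 − 1/0.925)/(4πk) = 0.4693/(4π·0.0437) = 0.8546 K/W
ΣR = 1.887×10^-4 + 0.8546 = 0.8548 K/W
Q = ΔT/ΣR = (56.3 °C − 13.3 °C)/0.8548 = 50.3 W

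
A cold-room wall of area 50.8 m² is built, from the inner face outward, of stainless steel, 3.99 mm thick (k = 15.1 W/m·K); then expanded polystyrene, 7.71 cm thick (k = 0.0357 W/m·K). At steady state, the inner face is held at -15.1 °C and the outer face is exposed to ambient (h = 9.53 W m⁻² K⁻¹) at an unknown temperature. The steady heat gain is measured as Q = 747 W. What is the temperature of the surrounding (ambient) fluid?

Series resistances:
  R_stainless steel = L/(kA) = 0.00399/(15.1·50.8) = 5.202×10^-6 K/W
  R_expanded polystyrene = L/(kA) = 0.0771/(0.0357·50.8) = 0.04251 K/W
  R_conv,out = 1/(hA) = 1/(9.53·50.8) = 0.002066 K/W
ΣR = 0.04458 K/W
ΔT = Q·ΣR = 747 × 0.04458 = 33.30 K
Heat flows inward, so T_out = T_in + ΔT = -15.1 + 33.30 = 18.2 °C

T_out = 18.2 °C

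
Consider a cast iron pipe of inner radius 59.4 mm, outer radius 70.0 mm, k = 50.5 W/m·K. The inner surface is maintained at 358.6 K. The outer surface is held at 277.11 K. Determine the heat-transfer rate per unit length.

Q' = 1.57×10^5 W/m

Q' = 2πk·ΔT/ln(r₂/r₁) = 2π × 50.5 × 81.49 / ln(0.0700/0.0594) = 1.57×10^5 W/m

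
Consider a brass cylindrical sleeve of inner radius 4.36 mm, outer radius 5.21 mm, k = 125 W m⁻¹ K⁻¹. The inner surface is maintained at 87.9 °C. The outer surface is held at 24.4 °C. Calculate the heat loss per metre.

Q' = 2.80×10^5 W/m

Q' = 2πk·ΔT/ln(r₂/r₁) = 2π × 125 × 63.5 / ln(0.00521/0.00436) = 2.80×10^5 W/m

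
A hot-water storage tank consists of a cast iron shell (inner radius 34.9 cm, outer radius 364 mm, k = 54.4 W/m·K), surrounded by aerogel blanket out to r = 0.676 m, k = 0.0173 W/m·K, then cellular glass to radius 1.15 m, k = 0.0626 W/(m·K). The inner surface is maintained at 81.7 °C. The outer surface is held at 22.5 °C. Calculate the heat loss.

Treat each layer as a resistance in series:
  R_cast iron = (1/0.349 − 1/0.364)/(4πk) = 0.1181/(4π·54.4) = 1.727×10^-4 K/W
  R_aerogel blanket = (1/0.364 − 1/0.676)/(4πk) = 1.268/(4π·0.0173) = 5.832 K/W
  R_cellular glass = (1/0.676 − 1/1.15)/(4πk) = 0.6097/(4π·0.0626) = 0.7751 K/W
ΣR = 1.727×10^-4 + 5.832 + 0.7751 = 6.607 K/W
Q = ΔT/ΣR = (81.7 °C − 22.5 °C)/6.607 = 8.96 W

Q = 8.96 W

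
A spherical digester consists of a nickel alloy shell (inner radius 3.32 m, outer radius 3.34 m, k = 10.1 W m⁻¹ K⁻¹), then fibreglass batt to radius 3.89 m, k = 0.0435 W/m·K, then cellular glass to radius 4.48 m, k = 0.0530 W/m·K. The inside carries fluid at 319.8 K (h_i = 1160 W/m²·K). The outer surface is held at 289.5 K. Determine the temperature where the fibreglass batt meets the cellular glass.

T = 301.5 K

Series thermal resistances, inner to outer:
  R_conv,in = 1/(4πr²h) = 1/(4π·3.32²·1160) = 6.224×10^-6 K/W
  R_nickel alloy = (1/3.32 − 1/3.34)/(4πk) = 0.001804/(4π·10.1) = 1.421×10^-5 K/W
  R_fibreglass batt = (1/3.34 − 1/3.89)/(4πk) = 0.04233/(4π·0.0435) = 0.07744 K/W
  R_cellular glass = (1/3.89 − 1/4.48)/(4πk) = 0.03386/(4π·0.0530) = 0.05083 K/W
ΣR = 6.224×10^-6 + 1.421×10^-5 + 0.07744 + 0.05083 = 0.1283 K/W
Q = ΔT/ΣR = (319.8 K − 289.5 K)/0.1283 = 236.2 W
From the inner boundary to the fibreglass batt/cellular glass interface, ΣR_partial = 0.07746 K/W.
T_interface = T_in − Q·ΣR_partial = 319.8 K − (236.2)(0.07746) = 301.5 K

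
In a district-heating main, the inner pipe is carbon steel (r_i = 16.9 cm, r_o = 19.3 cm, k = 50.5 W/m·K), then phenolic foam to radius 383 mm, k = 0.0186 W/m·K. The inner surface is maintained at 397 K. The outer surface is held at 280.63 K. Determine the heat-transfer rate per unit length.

Q' = 19.8 W/m

Resistance network (inner→outer):
  R'_carbon steel = ln(0.193/0.169)/(2πk) = 0.1328/(2π·50.5) = 4.185×10^-4 m·K/W
  R'_phenolic foam = ln(0.383/0.193)/(2πk) = 0.6853/(2π·0.0186) = 5.864 m·K/W
ΣR = 4.185×10^-4 + 5.864 = 5.864 m·K/W
Q' = ΔT/ΣR = (397 K − 280.63 K)/5.864 = 19.8 W/m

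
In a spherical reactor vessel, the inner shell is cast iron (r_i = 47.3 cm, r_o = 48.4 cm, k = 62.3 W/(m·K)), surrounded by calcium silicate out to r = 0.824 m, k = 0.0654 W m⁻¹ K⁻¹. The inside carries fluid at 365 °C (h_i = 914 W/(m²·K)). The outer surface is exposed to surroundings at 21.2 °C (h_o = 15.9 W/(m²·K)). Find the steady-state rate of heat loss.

Treat each layer as a resistance in series:
  R_conv,in = 1/(4πr²h) = 1/(4π·0.473²·914) = 3.892×10^-4 K/W
  R_cast iron = (1/0.473 − 1/0.484)/(4πk) = 0.04805/(4π·62.3) = 6.137×10^-5 K/W
  R_calcium silicate = (1/0.484 − 1/0.824)/(4πk) = 0.8525/(4π·0.0654) = 1.037 K/W
  R_conv,out = 1/(4πr²h) = 1/(4π·0.824²·15.9) = 0.007371 K/W
ΣR = 3.892×10^-4 + 6.137×10^-5 + 1.037 + 0.007371 = 1.045 K/W
Q = ΔT/ΣR = (365 °C − 21.2 °C)/1.045 = 329 W

Q = 329 W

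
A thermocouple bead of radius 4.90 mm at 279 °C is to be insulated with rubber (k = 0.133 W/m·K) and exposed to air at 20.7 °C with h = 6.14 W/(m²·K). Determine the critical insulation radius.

r_cr = 4.33 cm

For a sphere, r_cr = 2k_ins/h = 2·0.133/6.14 = 0.0433 m = 4.33 cm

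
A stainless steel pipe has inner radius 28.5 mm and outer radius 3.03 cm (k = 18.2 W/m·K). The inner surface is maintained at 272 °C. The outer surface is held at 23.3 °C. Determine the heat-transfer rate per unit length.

Q' = 464 kW/m

Q' = 2πk·ΔT/ln(r₂/r₁) = 2π × 18.2 × 248.7 / ln(0.0303/0.0285) = 4.64×10^5 W/m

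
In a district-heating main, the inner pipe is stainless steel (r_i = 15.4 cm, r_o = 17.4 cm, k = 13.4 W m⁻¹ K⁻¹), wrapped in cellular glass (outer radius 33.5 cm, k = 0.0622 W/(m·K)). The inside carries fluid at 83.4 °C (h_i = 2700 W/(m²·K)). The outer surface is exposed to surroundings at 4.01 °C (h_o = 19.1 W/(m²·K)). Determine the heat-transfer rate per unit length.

Treat each layer as a resistance in series:
  R'_conv,in = 1/(2πr h) = 1/(2π·0.154·2700) = 3.828×10^-4 m·K/W
  R'_stainless steel = ln(0.174/0.154)/(2πk) = 0.1221/(2π·13.4) = 0.001450 m·K/W
  R'_cellular glass = ln(0.335/0.174)/(2πk) = 0.6551/(2π·0.0622) = 1.676 m·K/W
  R'_conv,out = 1/(2πr h) = 1/(2π·0.335·19.1) = 0.02487 m·K/W
ΣR = 3.828×10^-4 + 0.001450 + 1.676 + 0.02487 = 1.703 m·K/W
Q' = ΔT/ΣR = (83.4 °C − 4.01 °C)/1.703 = 46.6 W/m

Q' = 46.6 W/m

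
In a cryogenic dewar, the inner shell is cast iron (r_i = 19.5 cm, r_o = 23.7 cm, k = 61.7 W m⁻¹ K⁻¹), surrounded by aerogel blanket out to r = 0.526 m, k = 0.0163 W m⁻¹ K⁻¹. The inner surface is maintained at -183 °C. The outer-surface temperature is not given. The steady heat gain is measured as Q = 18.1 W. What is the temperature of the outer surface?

T_out = 21.9 °C

Series resistances:
  R_cast iron = (1/0.195 − 1/0.237)/(4πk) = 0.9088/(4π·61.7) = 0.001172 K/W
  R_aerogel blanket = (1/0.237 − 1/0.526)/(4πk) = 2.318/(4π·0.0163) = 11.32 K/W
ΣR = 11.32 K/W
ΔT = Q·ΣR = 18.1 × 11.32 = 204.9 K
Heat flows inward, so T_out = T_in + ΔT = -183 + 204.9 = 21.9 °C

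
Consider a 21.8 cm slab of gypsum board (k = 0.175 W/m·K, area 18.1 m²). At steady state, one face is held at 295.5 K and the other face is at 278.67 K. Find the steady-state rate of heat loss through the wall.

Q = kA·ΔT/L = 0.175 × 18.1 × |295.5 K − 278.67 K| / 0.218 = 245 W

Q = 245 W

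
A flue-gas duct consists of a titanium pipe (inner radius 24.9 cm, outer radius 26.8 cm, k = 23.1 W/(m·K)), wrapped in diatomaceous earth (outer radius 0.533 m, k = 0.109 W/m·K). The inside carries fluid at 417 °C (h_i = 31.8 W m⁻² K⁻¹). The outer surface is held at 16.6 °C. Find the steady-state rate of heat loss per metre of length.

Treat each layer as a resistance in series:
  R'_conv,in = 1/(2πr h) = 1/(2π·0.249·31.8) = 0.02010 m·K/W
  R'_titanium = ln(0.268/0.249)/(2πk) = 0.07353/(2π·23.1) = 5.066×10^-4 m·K/W
  R'_diatomaceous earth = ln(0.533/0.268)/(2πk) = 0.6875/(2π·0.109) = 1.004 m·K/W
ΣR = 0.02010 + 5.066×10^-4 + 1.004 = 1.025 m·K/W
Q' = ΔT/ΣR = (417 °C − 16.6 °C)/1.025 = 391 W/m

Q' = 391 W/m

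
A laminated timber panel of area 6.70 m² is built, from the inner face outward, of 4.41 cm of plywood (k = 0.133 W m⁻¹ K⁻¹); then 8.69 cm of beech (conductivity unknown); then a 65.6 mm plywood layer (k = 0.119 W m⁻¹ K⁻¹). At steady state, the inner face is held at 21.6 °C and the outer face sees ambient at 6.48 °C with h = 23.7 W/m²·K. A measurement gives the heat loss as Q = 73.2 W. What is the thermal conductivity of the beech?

ΣR = ΔT/Q = |21.6 − 6.48|/73.2 = 0.2066 K/W
Known resistances:
  R_plywood = L/(kA) = 0.0441/(0.133·6.70) = 0.04949 K/W
  R_plywood = L/(kA) = 0.0656/(0.119·6.70) = 0.08228 K/W
  R_conv,out = 1/(hA) = 1/(23.7·6.70) = 0.006298 K/W
R_beech = ΣR − ΣR_known = 0.2066 − 0.1381 = 0.06850 K/W
L/(kA) = 0.06850 ⇒ k = 0.0869/(0.06850·6.70) = 0.189 W/m·K

k = 0.189 W/m·K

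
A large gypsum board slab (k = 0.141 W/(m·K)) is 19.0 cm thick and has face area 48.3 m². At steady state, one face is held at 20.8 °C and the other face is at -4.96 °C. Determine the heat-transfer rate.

Q = kA·ΔT/L = 0.141 × 48.3 × |20.8 °C − -4.96 °C| / 0.190 = 923 W

Q = 923 W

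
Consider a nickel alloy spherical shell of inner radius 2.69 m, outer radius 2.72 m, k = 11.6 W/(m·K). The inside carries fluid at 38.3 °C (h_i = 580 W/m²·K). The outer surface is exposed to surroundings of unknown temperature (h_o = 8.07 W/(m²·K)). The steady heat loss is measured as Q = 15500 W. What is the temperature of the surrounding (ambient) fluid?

Series resistances:
  R_conv,in = 1/(4πr²h) = 1/(4π·2.69²·580) = 1.896×10^-5 K/W
  R_nickel alloy = (1/2.69 − 1/2.72)/(4πk) = 0.004100/(4π·11.6) = 2.813×10^-5 K/W
  R_conv,out = 1/(4πr²h) = 1/(4π·2.72²·8.07) = 0.001333 K/W
ΣR = 0.001380 K/W
ΔT = Q·ΣR = 15500 × 0.001380 = 21.39 K
Heat flows outward, so T_out = T_in − ΔT = 38.3 − 21.39 = 16.9 °C

T_out = 16.9 °C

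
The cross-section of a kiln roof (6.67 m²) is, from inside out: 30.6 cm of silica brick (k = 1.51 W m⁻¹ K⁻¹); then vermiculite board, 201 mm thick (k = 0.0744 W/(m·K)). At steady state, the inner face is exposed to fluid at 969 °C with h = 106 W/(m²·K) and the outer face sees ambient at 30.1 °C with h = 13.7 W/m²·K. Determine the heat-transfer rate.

Series thermal resistances, inner to outer:
  R_conv,in = 1/(hA) = 1/(106·6.67) = 0.001414 K/W
  R_silica brick = L/(kA) = 0.306/(1.51·6.67) = 0.03038 K/W
  R_vermiculite board = L/(kA) = 0.201/(0.0744·6.67) = 0.4050 K/W
  R_conv,out = 1/(hA) = 1/(13.7·6.67) = 0.01094 K/W
ΣR = 0.001414 + 0.03038 + 0.4050 + 0.01094 = 0.4477 K/W
Q = ΔT/ΣR = (969 °C − 30.1 °C)/0.4477 = 2100 W

Q = 2100 W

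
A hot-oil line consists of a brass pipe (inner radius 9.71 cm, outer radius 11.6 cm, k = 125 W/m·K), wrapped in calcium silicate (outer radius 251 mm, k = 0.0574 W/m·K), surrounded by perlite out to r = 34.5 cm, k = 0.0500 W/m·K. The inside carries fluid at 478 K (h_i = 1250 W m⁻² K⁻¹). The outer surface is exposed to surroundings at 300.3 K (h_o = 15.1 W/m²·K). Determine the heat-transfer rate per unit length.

Q' = 55.8 W/m

Series thermal resistances, inner to outer:
  R'_conv,in = 1/(2πr h) = 1/(2π·0.0971·1250) = 0.001311 m·K/W
  R'_brass = ln(0.116/0.0971)/(2πk) = 0.1778/(2π·125) = 2.264×10^-4 m·K/W
  R'_calcium silicate = ln(0.251/0.116)/(2πk) = 0.7719/(2π·0.0574) = 2.140 m·K/W
  R'_perlite = ln(0.345/0.251)/(2πk) = 0.3181/(2π·0.0500) = 1.013 m·K/W
  R'_conv,out = 1/(2πr h) = 1/(2π·0.345·15.1) = 0.03055 m·K/W
ΣR = 0.001311 + 2.264×10^-4 + 2.140 + 1.013 + 0.03055 = 3.185 m·K/W
Q' = ΔT/ΣR = (478 K − 300.3 K)/3.185 = 55.8 W/m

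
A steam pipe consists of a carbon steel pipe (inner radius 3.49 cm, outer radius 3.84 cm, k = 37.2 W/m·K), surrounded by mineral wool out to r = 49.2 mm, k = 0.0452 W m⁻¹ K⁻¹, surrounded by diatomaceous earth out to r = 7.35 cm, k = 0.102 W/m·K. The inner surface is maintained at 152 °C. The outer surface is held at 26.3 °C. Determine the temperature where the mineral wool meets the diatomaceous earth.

T = 78.8 °C

Treat each layer as a resistance in series:
  R'_carbon steel = ln(0.0384/0.0349)/(2πk) = 0.09557/(2π·37.2) = 4.089×10^-4 m·K/W
  R'_mineral wool = ln(0.0492/0.0384)/(2πk) = 0.2478/(2π·0.0452) = 0.8727 m·K/W
  R'_diatomaceous earth = ln(0.0735/0.0492)/(2πk) = 0.4014/(2π·0.102) = 0.6263 m·K/W
ΣR = 4.089×10^-4 + 0.8727 + 0.6263 = 1.499 m·K/W
Q' = ΔT/ΣR = (152 °C − 26.3 °C)/1.499 = 83.86 W/m
From the inner boundary to the mineral wool/diatomaceous earth interface, ΣR_partial = 0.8731 m·K/W.
T_interface = T_in − Q'·ΣR_partial = 152 °C − (83.86)(0.8731) = 78.8 °C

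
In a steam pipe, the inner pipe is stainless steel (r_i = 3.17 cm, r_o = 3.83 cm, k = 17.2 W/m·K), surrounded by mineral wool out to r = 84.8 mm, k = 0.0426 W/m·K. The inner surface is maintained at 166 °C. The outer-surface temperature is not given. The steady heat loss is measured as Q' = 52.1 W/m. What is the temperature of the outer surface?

T_out = 11.2 °C

Sum the resistances:
  R'_stainless steel = ln(0.0383/0.0317)/(2πk) = 0.1891/(2π·17.2) = 0.001750 m·K/W
  R'_mineral wool = ln(0.0848/0.0383)/(2πk) = 0.7948/(2π·0.0426) = 2.970 m·K/W
ΣR = 2.971 m·K/W
ΔT = Q'·ΣR = 52.1 × 2.971 = 154.8 K
Heat flows outward, so T_out = T_in − ΔT = 166 − 154.8 = 11.2 °C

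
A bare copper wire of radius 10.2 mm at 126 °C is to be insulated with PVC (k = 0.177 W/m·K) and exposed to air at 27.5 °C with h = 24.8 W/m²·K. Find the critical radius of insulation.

For a cylinder, r_cr = k_ins/h = 0.177/24.8 = 0.00714 m = 0.714 cm

r_cr = 0.714 cm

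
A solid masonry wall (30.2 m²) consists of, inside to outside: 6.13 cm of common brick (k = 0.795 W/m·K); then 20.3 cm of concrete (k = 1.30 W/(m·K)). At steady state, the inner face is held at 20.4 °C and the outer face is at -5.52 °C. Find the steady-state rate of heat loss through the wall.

Q = 3.36 kW

Resistance network (inner→outer):
  R_common brick = L/(kA) = 0.0613/(0.795·30.2) = 0.002553 K/W
  R_concrete = L/(kA) = 0.203/(1.30·30.2) = 0.005171 K/W
ΣR = 0.002553 + 0.005171 = 0.007724 K/W
Q = ΔT/ΣR = (20.4 °C − -5.52 °C)/0.007724 = 3360 W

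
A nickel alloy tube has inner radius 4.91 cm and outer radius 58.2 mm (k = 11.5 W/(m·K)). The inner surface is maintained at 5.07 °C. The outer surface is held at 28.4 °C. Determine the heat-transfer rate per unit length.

Q' = 9.91 kW/m

Q' = 2πk·ΔT/ln(r₂/r₁) = 2π × 11.5 × 23.33 / ln(0.0582/0.0491) = 9910 W/m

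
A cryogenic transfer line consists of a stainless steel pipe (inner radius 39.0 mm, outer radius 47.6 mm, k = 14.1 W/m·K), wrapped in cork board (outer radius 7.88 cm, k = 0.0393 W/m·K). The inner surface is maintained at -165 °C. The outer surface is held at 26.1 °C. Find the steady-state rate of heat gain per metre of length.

Resistance network (inner→outer):
  R'_stainless steel = ln(0.0476/0.0390)/(2πk) = 0.1993/(2π·14.1) = 0.002249 m·K/W
  R'_cork board = ln(0.0788/0.0476)/(2πk) = 0.5041/(2π·0.0393) = 2.041 m·K/W
ΣR = 0.002249 + 2.041 = 2.043 m·K/W
Q' = ΔT/ΣR = (-165 °C − 26.1 °C)/2.043 = -93.5 W/m
(Negative Q' ⇒ heat flows inward; heat gain = 93.5 W/m.)

Q' = 93.5 W/m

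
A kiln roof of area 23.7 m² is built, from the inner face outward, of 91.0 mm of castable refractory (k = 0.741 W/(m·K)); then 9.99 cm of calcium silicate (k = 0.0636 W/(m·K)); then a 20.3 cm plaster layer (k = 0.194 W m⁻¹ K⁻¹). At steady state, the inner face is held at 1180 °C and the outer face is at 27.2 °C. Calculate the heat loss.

Q = 9.97 kW

Treat each layer as a resistance in series:
  R_castable refractory = L/(kA) = 0.0910/(0.741·23.7) = 0.005182 K/W
  R_calcium silicate = L/(kA) = 0.0999/(0.0636·23.7) = 0.06628 K/W
  R_plaster = L/(kA) = 0.203/(0.194·23.7) = 0.04415 K/W
ΣR = 0.005182 + 0.06628 + 0.04415 = 0.1156 K/W
Q = ΔT/ΣR = (1180 °C − 27.2 °C)/0.1156 = 9970 W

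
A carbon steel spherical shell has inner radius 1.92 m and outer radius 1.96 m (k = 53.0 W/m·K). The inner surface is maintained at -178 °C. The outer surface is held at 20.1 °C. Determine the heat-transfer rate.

Q = 4πk·ΔT/(1/r₁ − 1/r₂) = 4π × 53.0 × 198.1 / (1/1.92 − 1/1.96) = 1.24×10^7 W

Q = 12400 kW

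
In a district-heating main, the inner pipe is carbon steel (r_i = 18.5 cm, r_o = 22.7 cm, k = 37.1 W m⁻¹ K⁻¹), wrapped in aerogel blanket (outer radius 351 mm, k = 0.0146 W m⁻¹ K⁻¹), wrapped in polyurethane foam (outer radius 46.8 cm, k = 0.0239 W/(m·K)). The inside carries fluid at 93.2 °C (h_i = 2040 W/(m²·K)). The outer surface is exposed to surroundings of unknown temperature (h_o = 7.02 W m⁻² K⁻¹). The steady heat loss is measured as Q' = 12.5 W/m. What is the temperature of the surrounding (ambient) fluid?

Sum the resistances:
  R'_conv,in = 1/(2πr h) = 1/(2π·0.185·2040) = 4.217×10^-4 m·K/W
  R'_carbon steel = ln(0.227/0.185)/(2πk) = 0.2046/(2π·37.1) = 8.777×10^-4 m·K/W
  R'_aerogel blanket = ln(0.351/0.227)/(2πk) = 0.4358/(2π·0.0146) = 4.751 m·K/W
  R'_polyurethane foam = ln(0.468/0.351)/(2πk) = 0.2877/(2π·0.0239) = 1.916 m·K/W
  R'_conv,out = 1/(2πr h) = 1/(2π·0.468·7.02) = 0.04844 m·K/W
ΣR = 6.717 m·K/W
ΔT = Q'·ΣR = 12.5 × 6.717 = 83.96 K
Heat flows outward, so T_out = T_in − ΔT = 93.2 − 83.96 = 9.24 °C

T_out = 9.24 °C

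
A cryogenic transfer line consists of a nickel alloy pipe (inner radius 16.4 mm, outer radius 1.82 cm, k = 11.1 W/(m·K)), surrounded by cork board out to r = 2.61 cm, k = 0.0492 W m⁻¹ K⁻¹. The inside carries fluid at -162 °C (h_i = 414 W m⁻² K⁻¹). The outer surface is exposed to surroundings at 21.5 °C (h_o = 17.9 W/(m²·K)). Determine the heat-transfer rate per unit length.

Q' = 120 W/m

Series thermal resistances, inner to outer:
  R'_conv,in = 1/(2πr h) = 1/(2π·0.0164·414) = 0.02344 m·K/W
  R'_nickel alloy = ln(0.0182/0.0164)/(2πk) = 0.1041/(2π·11.1) = 0.001493 m·K/W
  R'_cork board = ln(0.0261/0.0182)/(2πk) = 0.3605/(2π·0.0492) = 1.166 m·K/W
  R'_conv,out = 1/(2πr h) = 1/(2π·0.0261·17.9) = 0.3407 m·K/W
ΣR = 0.02344 + 0.001493 + 1.166 + 0.3407 = 1.532 m·K/W
Q' = ΔT/ΣR = (-162 °C − 21.5 °C)/1.532 = -120 W/m
(Negative Q' ⇒ heat flows inward; heat gain = 120 W/m.)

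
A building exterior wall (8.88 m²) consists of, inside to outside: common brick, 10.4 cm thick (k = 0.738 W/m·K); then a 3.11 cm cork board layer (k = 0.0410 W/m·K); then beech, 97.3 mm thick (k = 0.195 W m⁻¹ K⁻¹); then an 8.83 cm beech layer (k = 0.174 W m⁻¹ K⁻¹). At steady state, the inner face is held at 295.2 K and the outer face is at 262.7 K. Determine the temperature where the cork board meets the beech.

T = 279.86 K

Series thermal resistances, inner to outer:
  R_common brick = L/(kA) = 0.104/(0.738·8.88) = 0.01587 K/W
  R_cork board = L/(kA) = 0.0311/(0.0410·8.88) = 0.08542 K/W
  R_beech = L/(kA) = 0.0973/(0.195·8.88) = 0.05619 K/W
  R_beech = L/(kA) = 0.0883/(0.174·8.88) = 0.05715 K/W
ΣR = 0.01587 + 0.08542 + 0.05619 + 0.05715 = 0.2146 K/W
Q = ΔT/ΣR = (295.2 K − 262.7 K)/0.2146 = 151.4 W
From the inner boundary to the cork board/beech interface, ΣR_partial = 0.1013 K/W.
T_interface = T_in − Q·ΣR_partial = 295.2 K − (151.4)(0.1013) = 279.86 K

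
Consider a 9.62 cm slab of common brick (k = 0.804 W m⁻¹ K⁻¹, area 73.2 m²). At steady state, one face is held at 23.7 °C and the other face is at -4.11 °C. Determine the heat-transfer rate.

Q = kA·ΔT/L = 0.804 × 73.2 × |23.7 °C − -4.11 °C| / 0.0962 = 17000 W

Q = 17000 W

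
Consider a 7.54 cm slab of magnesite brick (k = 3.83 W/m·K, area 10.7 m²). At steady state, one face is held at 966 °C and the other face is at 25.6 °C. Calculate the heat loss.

Q = kA·ΔT/L = 3.83 × 10.7 × |966 °C − 25.6 °C| / 0.0754 = 5.11×10^5 W

Q = 5.11×10^5 W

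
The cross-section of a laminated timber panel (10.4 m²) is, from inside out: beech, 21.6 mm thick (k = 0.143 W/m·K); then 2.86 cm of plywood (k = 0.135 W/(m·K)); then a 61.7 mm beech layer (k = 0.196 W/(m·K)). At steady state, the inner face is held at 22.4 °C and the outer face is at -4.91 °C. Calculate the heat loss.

Q = 419 W

Treat each layer as a resistance in series:
  R_beech = L/(kA) = 0.0216/(0.143·10.4) = 0.01452 K/W
  R_plywood = L/(kA) = 0.0286/(0.135·10.4) = 0.02037 K/W
  R_beech = L/(kA) = 0.0617/(0.196·10.4) = 0.03027 K/W
ΣR = 0.01452 + 0.02037 + 0.03027 = 0.06516 K/W
Q = ΔT/ΣR = (22.4 °C − -4.91 °C)/0.06516 = 419 W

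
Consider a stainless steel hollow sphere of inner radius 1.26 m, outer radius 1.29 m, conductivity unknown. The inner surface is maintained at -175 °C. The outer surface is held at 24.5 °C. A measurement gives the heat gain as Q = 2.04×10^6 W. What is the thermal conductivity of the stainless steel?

k = 15.0 W/m·K

ΣR = ΔT/Q = |-175 − 24.5|/2.04×10^6 = 9.779×10^-5 K/W
(1/r₁−1/r₂)/(4πk) = 9.779×10^-5 ⇒ k = 0.01846/(4π·9.779×10^-5) = 15.0 W/m·K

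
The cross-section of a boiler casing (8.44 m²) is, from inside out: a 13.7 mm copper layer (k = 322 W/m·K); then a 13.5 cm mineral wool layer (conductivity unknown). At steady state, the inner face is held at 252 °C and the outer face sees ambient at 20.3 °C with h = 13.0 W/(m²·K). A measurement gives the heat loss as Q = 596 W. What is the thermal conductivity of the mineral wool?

ΣR = ΔT/Q = |252 − 20.3|/596 = 0.3888 K/W
Known resistances:
  R_copper = L/(kA) = 0.0137/(322·8.44) = 5.041×10^-6 K/W
  R_conv,out = 1/(hA) = 1/(13.0·8.44) = 0.009114 K/W
R_mineral wool = ΣR − ΣR_known = 0.3888 − 0.009119 = 0.3797 K/W
L/(kA) = 0.3797 ⇒ k = 0.135/(0.3797·8.44) = 0.0421 W/m·K

k = 0.0421 W/m·K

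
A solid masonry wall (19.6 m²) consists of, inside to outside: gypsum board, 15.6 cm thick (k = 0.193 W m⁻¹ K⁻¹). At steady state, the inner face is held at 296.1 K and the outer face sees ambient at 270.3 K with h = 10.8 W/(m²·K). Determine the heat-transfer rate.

Treat each layer as a resistance in series:
  R_gypsum board = L/(kA) = 0.156/(0.193·19.6) = 0.04124 K/W
  R_conv,out = 1/(hA) = 1/(10.8·19.6) = 0.004724 K/W
ΣR = 0.04124 + 0.004724 = 0.04596 K/W
Q = ΔT/ΣR = (296.1 K − 270.3 K)/0.04596 = 561 W

Q = 561 W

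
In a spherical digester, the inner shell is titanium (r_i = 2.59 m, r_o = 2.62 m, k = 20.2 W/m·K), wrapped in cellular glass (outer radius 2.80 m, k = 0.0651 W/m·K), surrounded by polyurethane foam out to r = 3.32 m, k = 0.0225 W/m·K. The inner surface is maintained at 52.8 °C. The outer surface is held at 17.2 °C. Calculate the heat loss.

Q = 156 W

Treat each layer as a resistance in series:
  R_titanium = (1/2.59 − 1/2.62)/(4πk) = 0.004421/(4π·20.2) = 1.742×10^-5 K/W
  R_cellular glass = (1/2.62 − 1/2.80)/(4πk) = 0.02454/(4π·0.0651) = 0.02999 K/W
  R_polyurethane foam = (1/2.80 − 1/3.32)/(4πk) = 0.05594/(4π·0.0225) = 0.1978 K/W
ΣR = 1.742×10^-5 + 0.02999 + 0.1978 = 0.2278 K/W
Q = ΔT/ΣR = (52.8 °C − 17.2 °C)/0.2278 = 156 W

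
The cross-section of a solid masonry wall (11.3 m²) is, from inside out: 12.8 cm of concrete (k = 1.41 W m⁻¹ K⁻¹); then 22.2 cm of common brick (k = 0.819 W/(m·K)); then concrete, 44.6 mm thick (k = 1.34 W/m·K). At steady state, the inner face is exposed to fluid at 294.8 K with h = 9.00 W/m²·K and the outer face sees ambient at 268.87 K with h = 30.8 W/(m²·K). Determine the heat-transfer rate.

Q = 544 W

Treat each layer as a resistance in series:
  R_conv,in = 1/(hA) = 1/(9.00·11.3) = 0.009833 K/W
  R_concrete = L/(kA) = 0.128/(1.41·11.3) = 0.008034 K/W
  R_common brick = L/(kA) = 0.222/(0.819·11.3) = 0.02399 K/W
  R_concrete = L/(kA) = 0.0446/(1.34·11.3) = 0.002945 K/W
  R_conv,out = 1/(hA) = 1/(30.8·11.3) = 0.002873 K/W
ΣR = 0.009833 + 0.008034 + 0.02399 + 0.002945 + 0.002873 = 0.04768 K/W
Q = ΔT/ΣR = (294.8 K − 268.87 K)/0.04768 = 544 W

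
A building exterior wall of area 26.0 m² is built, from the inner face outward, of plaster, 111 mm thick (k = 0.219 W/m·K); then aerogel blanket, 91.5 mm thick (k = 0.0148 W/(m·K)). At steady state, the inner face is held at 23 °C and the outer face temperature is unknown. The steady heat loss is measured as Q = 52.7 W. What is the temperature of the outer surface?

Series resistances:
  R_plaster = L/(kA) = 0.111/(0.219·26.0) = 0.01949 K/W
  R_aerogel blanket = L/(kA) = 0.0915/(0.0148·26.0) = 0.2378 K/W
ΣR = 0.2573 K/W
ΔT = Q·ΣR = 52.7 × 0.2573 = 13.56 K
Heat flows outward, so T_out = T_in − ΔT = 23 − 13.56 = 9.44 °C

T_out = 9.44 °C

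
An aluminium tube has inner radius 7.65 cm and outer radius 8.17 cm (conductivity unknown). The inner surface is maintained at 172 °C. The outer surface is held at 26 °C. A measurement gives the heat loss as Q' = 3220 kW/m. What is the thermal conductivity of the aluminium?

ΣR = ΔT/Q' = |172 − 26|/3.22×10^6 = 4.534×10^-5 m·K/W
ln(r₂/r₁)/(2πk) = 4.534×10^-5 ⇒ k = 0.06576/(2π·4.534×10^-5) = 231 W/m·K

k = 231 W/m·K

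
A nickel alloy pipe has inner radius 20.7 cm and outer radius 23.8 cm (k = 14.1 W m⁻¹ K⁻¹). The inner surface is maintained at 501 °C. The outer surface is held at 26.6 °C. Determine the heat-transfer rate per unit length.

Q' = 2πk·ΔT/ln(r₂/r₁) = 2π × 14.1 × 474.4 / ln(0.238/0.207) = 3.01×10^5 W/m

Q' = 301 kW/m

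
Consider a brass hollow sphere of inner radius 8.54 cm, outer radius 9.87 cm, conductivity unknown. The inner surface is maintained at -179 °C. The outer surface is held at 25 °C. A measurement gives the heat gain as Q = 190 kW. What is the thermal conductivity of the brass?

k = 117 W/m·K

ΣR = ΔT/Q = |-179 − 25|/1.90×10^5 = 0.001074 K/W
(1/r₁−1/r₂)/(4πk) = 0.001074 ⇒ k = 1.578/(4π·0.001074) = 117 W/m·K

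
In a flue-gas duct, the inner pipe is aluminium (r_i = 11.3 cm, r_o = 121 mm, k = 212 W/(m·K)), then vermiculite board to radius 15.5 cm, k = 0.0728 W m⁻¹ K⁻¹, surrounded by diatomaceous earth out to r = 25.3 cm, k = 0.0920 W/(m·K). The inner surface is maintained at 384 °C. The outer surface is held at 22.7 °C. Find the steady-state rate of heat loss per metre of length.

Q' = 260 W/m

Series thermal resistances, inner to outer:
  R'_aluminium = ln(0.121/0.113)/(2πk) = 0.06840/(2π·212) = 5.135×10^-5 m·K/W
  R'_vermiculite board = ln(0.155/0.121)/(2πk) = 0.2476/(2π·0.0728) = 0.5414 m·K/W
  R'_diatomaceous earth = ln(0.253/0.155)/(2πk) = 0.4900/(2π·0.0920) = 0.8476 m·K/W
ΣR = 5.135×10^-5 + 0.5414 + 0.8476 = 1.389 m·K/W
Q' = ΔT/ΣR = (384 °C − 22.7 °C)/1.389 = 260 W/m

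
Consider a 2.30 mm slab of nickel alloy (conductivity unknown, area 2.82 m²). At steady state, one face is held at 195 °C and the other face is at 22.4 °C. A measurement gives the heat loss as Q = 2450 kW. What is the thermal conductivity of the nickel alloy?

ΣR = ΔT/Q = |195 − 22.4|/2.45×10^6 = 7.045×10^-5 K/W
L/(kA) = 7.045×10^-5 ⇒ k = 0.00230/(7.045×10^-5·2.82) = 11.6 W/m·K

k = 11.6 W/m·K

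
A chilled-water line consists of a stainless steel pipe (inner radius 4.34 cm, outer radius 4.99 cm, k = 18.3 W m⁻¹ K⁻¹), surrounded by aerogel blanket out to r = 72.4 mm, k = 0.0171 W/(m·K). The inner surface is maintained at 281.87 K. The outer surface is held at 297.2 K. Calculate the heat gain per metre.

Series thermal resistances, inner to outer:
  R'_stainless steel = ln(0.0499/0.0434)/(2πk) = 0.1396/(2π·18.3) = 0.001214 m·K/W
  R'_aerogel blanket = ln(0.0724/0.0499)/(2πk) = 0.3722/(2π·0.0171) = 3.464 m·K/W
ΣR = 0.001214 + 3.464 = 3.465 m·K/W
Q' = ΔT/ΣR = (281.87 K − 297.2 K)/3.465 = -4.42 W/m
(Negative Q' ⇒ heat flows inward; heat gain = 4.42 W/m.)

Q' = 4.42 W/m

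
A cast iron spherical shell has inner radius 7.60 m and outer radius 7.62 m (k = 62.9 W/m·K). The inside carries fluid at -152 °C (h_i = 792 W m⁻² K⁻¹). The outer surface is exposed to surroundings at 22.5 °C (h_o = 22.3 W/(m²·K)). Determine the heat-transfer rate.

Treat each layer as a resistance in series:
  R_conv,in = 1/(4πr²h) = 1/(4π·7.60²·792) = 1.740×10^-6 K/W
  R_cast iron = (1/7.60 − 1/7.62)/(4πk) = 3.454×10^-4/(4π·62.9) = 4.369×10^-7 K/W
  R_conv,out = 1/(4πr²h) = 1/(4π·7.62²·22.3) = 6.146×10^-5 K/W
ΣR = 1.740×10^-6 + 4.369×10^-7 + 6.146×10^-5 = 6.364×10^-5 K/W
Q = ΔT/ΣR = (-152 °C − 22.5 °C)/6.364×10^-5 = -2.74×10^6 W
(Negative Q ⇒ heat flows inward; heat gain = 2.74×10^6 W.)

Q = 2740 kW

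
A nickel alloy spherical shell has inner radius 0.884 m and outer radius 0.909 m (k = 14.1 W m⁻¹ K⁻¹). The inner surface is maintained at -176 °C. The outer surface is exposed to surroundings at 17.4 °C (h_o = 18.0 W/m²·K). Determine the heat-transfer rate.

Resistance network (inner→outer):
  R_nickel alloy = (1/0.884 − 1/0.909)/(4πk) = 0.03111/(4π·14.1) = 1.756×10^-4 K/W
  R_conv,out = 1/(4πr²h) = 1/(4π·0.909²·18.0) = 0.005350 K/W
ΣR = 1.756×10^-4 + 0.005350 = 0.005526 K/W
Q = ΔT/ΣR = (-176 °C − 17.4 °C)/0.005526 = -35000 W
(Negative Q ⇒ heat flows inward; heat gain = 35000 W.)

Q = 35.0 kW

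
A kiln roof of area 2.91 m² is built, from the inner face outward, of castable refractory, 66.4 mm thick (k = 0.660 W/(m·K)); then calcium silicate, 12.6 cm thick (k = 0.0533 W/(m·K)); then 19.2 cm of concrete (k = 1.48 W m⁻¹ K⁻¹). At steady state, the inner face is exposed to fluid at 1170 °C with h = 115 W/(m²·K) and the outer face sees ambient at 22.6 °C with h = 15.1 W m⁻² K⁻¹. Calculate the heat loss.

Q = 1250 W

Series thermal resistances, inner to outer:
  R_conv,in = 1/(hA) = 1/(115·2.91) = 0.002988 K/W
  R_castable refractory = L/(kA) = 0.0664/(0.660·2.91) = 0.03457 K/W
  R_calcium silicate = L/(kA) = 0.126/(0.0533·2.91) = 0.8124 K/W
  R_concrete = L/(kA) = 0.192/(1.48·2.91) = 0.04458 K/W
  R_conv,out = 1/(hA) = 1/(15.1·2.91) = 0.02276 K/W
ΣR = 0.002988 + 0.03457 + 0.8124 + 0.04458 + 0.02276 = 0.9173 K/W
Q = ΔT/ΣR = (1170 °C − 22.6 °C)/0.9173 = 1250 W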